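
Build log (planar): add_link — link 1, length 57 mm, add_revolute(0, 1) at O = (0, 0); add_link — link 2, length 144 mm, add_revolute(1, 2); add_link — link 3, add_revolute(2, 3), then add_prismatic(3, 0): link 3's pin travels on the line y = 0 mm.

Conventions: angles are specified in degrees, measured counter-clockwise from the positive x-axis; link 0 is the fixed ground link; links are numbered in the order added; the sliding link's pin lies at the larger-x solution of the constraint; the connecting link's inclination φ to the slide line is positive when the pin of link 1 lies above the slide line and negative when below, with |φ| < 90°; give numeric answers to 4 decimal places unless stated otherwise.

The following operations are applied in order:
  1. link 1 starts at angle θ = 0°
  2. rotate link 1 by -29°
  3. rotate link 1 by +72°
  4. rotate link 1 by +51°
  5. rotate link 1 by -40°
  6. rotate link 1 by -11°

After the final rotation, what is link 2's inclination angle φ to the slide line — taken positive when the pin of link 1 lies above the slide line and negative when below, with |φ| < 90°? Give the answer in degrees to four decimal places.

geometry: r = 57 mm, L = 144 mm, e = 0 mm; θ starts at 0°
rotate link 1 by -29°: θ ← 0° -29° = -29°
rotate link 1 by +72°: θ ← -29° +72° = 43°
rotate link 1 by +51°: θ ← 43° +51° = 94°
rotate link 1 by -40°: θ ← 94° -40° = 54°
rotate link 1 by -11°: θ ← 54° -11° = 43°
h = r sin θ − e = 38.873907 − 0 = 38.873907
sin φ = h / L = 38.873907 / 144 = 0.26995768
φ = arcsin(0.26995768) = 15.661749°

15.6617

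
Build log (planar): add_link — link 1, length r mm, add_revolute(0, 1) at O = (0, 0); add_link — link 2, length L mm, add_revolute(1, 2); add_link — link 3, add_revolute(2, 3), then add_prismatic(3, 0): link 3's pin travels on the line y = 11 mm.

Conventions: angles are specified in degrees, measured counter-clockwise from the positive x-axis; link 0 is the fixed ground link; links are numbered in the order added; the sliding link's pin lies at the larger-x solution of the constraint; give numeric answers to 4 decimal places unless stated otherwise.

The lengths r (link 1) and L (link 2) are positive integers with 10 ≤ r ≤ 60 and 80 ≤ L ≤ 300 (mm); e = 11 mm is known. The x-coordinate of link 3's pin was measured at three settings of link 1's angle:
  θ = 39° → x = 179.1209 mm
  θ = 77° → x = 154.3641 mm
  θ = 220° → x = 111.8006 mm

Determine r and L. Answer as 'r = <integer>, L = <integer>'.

constraint per measurement: (x − r cos θ)² + (r sin θ − e)² = L²
subtracting the θ₁ and θ₂ equations cancels the r² and L² terms:
r = (x₁² − x₂²) / (2[(x₁cos θ₁ + e sin θ₁) − (x₂cos θ₂ + e sin θ₂)]) = 41.0000 → r = 41
L² = (x₁ − r cos θ₁)² + (r sin θ₁ − e)² = 21903.9969 → L = 148.0000 → L = 148
check at θ₃=220°: x = 111.8006 (printed 111.8006) ✓

r = 41, L = 148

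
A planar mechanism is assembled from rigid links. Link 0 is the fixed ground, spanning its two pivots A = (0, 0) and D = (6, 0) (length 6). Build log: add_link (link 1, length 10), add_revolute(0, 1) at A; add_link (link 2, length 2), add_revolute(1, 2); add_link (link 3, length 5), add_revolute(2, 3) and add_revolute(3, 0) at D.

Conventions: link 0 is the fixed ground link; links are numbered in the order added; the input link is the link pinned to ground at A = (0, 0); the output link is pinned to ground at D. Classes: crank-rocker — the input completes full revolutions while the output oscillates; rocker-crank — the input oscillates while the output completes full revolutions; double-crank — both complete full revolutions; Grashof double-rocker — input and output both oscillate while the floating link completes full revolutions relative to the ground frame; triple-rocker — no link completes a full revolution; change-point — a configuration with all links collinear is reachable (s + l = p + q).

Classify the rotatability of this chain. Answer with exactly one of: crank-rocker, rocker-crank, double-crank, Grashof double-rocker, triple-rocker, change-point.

lengths: ground=6, input=10, coupler=2, output=5
sorted: s=2 (shortest), l=10 (longest), p+q=11
s + l = 12 vs p + q = 11
s + l > p + q → non-Grashof → no link fully rotates → triple-rocker

triple-rocker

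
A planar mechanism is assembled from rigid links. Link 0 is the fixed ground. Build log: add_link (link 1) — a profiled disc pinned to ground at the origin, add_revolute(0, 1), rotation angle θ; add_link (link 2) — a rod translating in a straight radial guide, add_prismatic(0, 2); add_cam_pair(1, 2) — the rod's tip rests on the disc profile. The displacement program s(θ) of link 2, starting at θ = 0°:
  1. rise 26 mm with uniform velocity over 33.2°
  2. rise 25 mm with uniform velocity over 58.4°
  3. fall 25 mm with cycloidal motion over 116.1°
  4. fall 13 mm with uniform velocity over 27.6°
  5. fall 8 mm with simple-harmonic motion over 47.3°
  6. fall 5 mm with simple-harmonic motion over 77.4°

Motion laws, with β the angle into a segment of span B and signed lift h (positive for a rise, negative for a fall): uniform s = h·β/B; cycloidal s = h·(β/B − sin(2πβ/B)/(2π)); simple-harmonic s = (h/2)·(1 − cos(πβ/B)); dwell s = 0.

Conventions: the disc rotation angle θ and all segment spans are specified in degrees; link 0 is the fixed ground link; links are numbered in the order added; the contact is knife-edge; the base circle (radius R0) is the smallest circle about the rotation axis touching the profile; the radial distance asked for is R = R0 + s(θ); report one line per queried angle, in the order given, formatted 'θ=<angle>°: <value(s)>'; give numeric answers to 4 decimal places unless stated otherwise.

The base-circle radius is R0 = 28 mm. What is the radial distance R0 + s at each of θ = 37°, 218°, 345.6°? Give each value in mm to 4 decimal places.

seg 1 [0°–33.2°] uniform, h=26: full span → s += 26 → s = 26.0000
seg 2 [33.2°–91.6°] uniform, h=25: θ=37° here. β=3.8, B=58.4. 25·3.8/58.4 = 1.6267 → s = 27.6267
seg 2 [33.2°–91.6°] uniform, h=25: full span → s += 25 → s = 51.0000
seg 3 [91.6°–207.7°] cycloidal, h=-25: full span → s += -25 → s = 26.0000
seg 4 [207.7°–235.3°] uniform, h=-13: θ=218° here. β=10.3, B=27.6. -13·10.3/27.6 = -4.8514 → s = 21.1486
seg 4 [207.7°–235.3°] uniform, h=-13: full span → s += -13 → s = 13.0000
seg 5 [235.3°–282.6°] simple-harmonic, h=-8: full span → s += -8 → s = 5.0000
seg 6 [282.6°–360°] simple-harmonic, h=-5: θ=345.6° here. β=63, B=77.4. -5/2·(1 − cos(π·0.8140)) = -4.5850 → s = 0.4150
θ=37°: R = R0 + s = 28 + 27.6267 = 55.6267
θ=218°: R = R0 + s = 28 + 21.1486 = 49.1486
θ=345.6°: R = R0 + s = 28 + 0.4150 = 28.4150

θ=37°: 55.6267
θ=218°: 49.1486
θ=345.6°: 28.4150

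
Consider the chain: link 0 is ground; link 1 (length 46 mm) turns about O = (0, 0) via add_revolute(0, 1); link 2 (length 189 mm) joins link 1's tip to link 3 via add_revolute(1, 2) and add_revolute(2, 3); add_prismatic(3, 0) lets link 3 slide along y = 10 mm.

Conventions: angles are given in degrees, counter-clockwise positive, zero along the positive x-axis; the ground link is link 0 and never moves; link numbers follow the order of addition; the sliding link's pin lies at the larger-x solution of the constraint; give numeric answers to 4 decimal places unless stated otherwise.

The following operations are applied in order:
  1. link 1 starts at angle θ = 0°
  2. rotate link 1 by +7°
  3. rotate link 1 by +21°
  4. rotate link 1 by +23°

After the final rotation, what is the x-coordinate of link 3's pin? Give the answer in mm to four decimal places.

geometry: r = 46 mm, L = 189 mm, e = 10 mm; θ starts at 0°
rotate link 1 by +7°: θ ← 0° +7° = 7°
rotate link 1 by +21°: θ ← 7° +21° = 28°
rotate link 1 by +23°: θ ← 28° +23° = 51°
crank pin P = (r cos θ, r sin θ) = (28.948738, 35.748714)
h = r sin θ − e = 35.748714 − 10 = 25.748714
x = r cos θ + √(L² − h²) = 28.948738 + 187.237827 = 216.186565

216.1866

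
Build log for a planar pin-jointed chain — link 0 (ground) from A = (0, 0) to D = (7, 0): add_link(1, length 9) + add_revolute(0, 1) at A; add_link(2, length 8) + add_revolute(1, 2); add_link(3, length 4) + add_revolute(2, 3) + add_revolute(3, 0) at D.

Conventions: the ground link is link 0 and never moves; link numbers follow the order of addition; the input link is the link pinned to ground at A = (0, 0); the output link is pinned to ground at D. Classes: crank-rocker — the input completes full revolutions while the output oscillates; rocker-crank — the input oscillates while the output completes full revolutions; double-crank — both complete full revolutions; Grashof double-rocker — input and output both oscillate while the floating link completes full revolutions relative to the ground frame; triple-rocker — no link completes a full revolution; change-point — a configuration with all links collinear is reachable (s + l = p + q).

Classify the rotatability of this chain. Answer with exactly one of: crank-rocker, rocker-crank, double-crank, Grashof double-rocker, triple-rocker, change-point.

lengths: ground=7, input=9, coupler=8, output=4
sorted: s=4 (shortest), l=9 (longest), p+q=15
s + l = 13 vs p + q = 15
s + l < p + q (Grashof) with shortest = output link → rocker-crank

rocker-crank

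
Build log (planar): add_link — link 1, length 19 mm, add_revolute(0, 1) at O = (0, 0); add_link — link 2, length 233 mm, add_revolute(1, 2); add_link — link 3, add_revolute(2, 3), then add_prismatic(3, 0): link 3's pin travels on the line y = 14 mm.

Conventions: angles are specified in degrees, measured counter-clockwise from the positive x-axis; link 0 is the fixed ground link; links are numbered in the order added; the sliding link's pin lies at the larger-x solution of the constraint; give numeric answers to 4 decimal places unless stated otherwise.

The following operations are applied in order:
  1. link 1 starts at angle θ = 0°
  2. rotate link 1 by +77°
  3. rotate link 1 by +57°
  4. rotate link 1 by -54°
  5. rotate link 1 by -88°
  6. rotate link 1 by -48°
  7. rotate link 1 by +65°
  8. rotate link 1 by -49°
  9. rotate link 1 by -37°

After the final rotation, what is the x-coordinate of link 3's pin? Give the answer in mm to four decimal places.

geometry: r = 19 mm, L = 233 mm, e = 14 mm; θ starts at 0°
rotate link 1 by +77°: θ ← 0° +77° = 77°
rotate link 1 by +57°: θ ← 77° +57° = 134°
rotate link 1 by -54°: θ ← 134° -54° = 80°
rotate link 1 by -88°: θ ← 80° -88° = -8°
rotate link 1 by -48°: θ ← -8° -48° = -56°
rotate link 1 by +65°: θ ← -56° +65° = 9°
rotate link 1 by -49°: θ ← 9° -49° = -40°
rotate link 1 by -37°: θ ← -40° -37° = -77°
crank pin P = (r cos θ, r sin θ) = (4.274070, -18.513031)
h = r sin θ − e = -18.513031 − 14 = -32.513031
x = r cos θ + √(L² − h²) = 4.274070 + 230.720400 = 234.994470

234.9945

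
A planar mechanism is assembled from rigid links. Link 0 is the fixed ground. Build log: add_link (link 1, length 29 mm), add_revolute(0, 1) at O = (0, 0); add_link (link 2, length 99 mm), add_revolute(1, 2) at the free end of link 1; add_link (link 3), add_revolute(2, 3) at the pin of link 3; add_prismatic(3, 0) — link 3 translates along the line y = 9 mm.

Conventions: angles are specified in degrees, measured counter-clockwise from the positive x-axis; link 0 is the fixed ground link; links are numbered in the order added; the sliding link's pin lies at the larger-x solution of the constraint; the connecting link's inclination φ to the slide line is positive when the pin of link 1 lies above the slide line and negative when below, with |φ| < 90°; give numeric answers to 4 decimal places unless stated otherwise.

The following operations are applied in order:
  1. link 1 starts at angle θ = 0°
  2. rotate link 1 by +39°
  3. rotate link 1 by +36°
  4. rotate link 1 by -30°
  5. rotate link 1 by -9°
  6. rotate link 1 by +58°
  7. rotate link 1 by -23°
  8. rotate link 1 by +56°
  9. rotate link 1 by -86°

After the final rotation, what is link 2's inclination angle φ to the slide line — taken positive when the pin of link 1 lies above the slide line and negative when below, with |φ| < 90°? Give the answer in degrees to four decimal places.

geometry: r = 29 mm, L = 99 mm, e = 9 mm; θ starts at 0°
rotate link 1 by +39°: θ ← 0° +39° = 39°
rotate link 1 by +36°: θ ← 39° +36° = 75°
rotate link 1 by -30°: θ ← 75° -30° = 45°
rotate link 1 by -9°: θ ← 45° -9° = 36°
rotate link 1 by +58°: θ ← 36° +58° = 94°
rotate link 1 by -23°: θ ← 94° -23° = 71°
rotate link 1 by +56°: θ ← 71° +56° = 127°
rotate link 1 by -86°: θ ← 127° -86° = 41°
h = r sin θ − e = 19.025712 − 9 = 10.025712
sin φ = h / L = 10.025712 / 99 = 0.10126982
φ = arcsin(0.10126982) = 5.812297°

5.8123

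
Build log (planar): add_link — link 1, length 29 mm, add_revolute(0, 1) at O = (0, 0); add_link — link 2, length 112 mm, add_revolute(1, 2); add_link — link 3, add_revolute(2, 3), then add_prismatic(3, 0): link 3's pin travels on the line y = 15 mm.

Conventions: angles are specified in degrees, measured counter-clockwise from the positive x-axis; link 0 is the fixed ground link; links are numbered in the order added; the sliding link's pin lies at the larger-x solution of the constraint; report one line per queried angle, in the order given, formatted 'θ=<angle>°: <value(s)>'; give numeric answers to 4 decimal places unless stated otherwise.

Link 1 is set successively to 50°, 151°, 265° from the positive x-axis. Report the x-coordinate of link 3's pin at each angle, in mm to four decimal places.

geometry: r = 29 mm, L = 112 mm, e = 15 mm
θ=50°: crank pin P = (r cos θ, r sin θ) = (18.640841, 22.215289)
θ=50°: h = r sin θ − e = 22.215289 − 15 = 7.215289
θ=50°: x = r cos θ + √(L² − h²) = 18.640841 + 111.767346 = 130.408187
θ=151°: crank pin P = (r cos θ, r sin θ) = (-25.363972, 14.059479)
θ=151°: h = r sin θ − e = 14.059479 − 15 = -0.940521
θ=151°: x = r cos θ + √(L² − h²) = -25.363972 + 111.996051 = 86.632079
θ=265°: crank pin P = (r cos θ, r sin θ) = (-2.527517, -28.889646)
θ=265°: h = r sin θ − e = -28.889646 − 15 = -43.889646
θ=265°: x = r cos θ + √(L² − h²) = -2.527517 + 103.042219 = 100.514703

θ=50°: 130.4082
θ=151°: 86.6321
θ=265°: 100.5147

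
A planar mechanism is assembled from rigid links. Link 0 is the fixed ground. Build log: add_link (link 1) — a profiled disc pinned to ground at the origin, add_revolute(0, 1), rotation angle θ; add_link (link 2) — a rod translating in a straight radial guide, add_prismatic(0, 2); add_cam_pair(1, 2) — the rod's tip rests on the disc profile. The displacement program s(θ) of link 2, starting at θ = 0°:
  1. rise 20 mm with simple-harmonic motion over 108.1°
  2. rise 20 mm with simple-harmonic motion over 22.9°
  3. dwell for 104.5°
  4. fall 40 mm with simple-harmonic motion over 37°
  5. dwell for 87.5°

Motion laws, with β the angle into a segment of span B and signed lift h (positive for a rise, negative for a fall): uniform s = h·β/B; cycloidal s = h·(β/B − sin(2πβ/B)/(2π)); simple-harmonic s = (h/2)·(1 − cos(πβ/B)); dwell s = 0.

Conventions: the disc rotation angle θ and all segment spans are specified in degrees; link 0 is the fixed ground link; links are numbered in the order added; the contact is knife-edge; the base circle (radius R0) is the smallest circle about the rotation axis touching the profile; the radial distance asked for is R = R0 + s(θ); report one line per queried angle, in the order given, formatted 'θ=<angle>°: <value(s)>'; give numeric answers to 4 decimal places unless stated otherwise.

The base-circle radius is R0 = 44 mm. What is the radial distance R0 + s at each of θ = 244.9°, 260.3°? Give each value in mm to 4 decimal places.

seg 1 [0°–108.1°] simple-harmonic, h=20: full span → s += 20 → s = 20.0000
seg 2 [108.1°–131°] simple-harmonic, h=20: full span → s += 20 → s = 40.0000
seg 3 [131°–235.5°] dwell: s stays 40.0000
seg 4 [235.5°–272.5°] simple-harmonic, h=-40: θ=244.9° here. β=9.4, B=37. -40/2·(1 − cos(π·0.2541)) = -6.0391 → s = 33.9609
seg 4 [235.5°–272.5°] simple-harmonic, h=-40: θ=260.3° here. β=24.8, B=37. -40/2·(1 − cos(π·0.6703)) = -30.1954 → s = 9.8046
θ=244.9°: R = R0 + s = 44 + 33.9609 = 77.9609
θ=260.3°: R = R0 + s = 44 + 9.8046 = 53.8046

θ=244.9°: 77.9609
θ=260.3°: 53.8046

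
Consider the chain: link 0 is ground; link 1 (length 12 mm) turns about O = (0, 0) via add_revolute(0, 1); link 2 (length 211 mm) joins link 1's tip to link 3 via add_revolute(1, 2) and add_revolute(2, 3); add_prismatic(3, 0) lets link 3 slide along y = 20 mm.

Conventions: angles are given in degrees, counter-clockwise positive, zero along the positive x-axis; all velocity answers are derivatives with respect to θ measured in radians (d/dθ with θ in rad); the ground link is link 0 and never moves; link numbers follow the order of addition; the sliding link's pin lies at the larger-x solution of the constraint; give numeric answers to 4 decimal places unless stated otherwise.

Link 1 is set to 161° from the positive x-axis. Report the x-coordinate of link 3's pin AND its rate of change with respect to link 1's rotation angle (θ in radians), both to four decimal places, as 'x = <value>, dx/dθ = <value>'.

geometry: r = 12 mm, L = 211 mm, e = 20 mm
crank pin P = (r cos θ, r sin θ) = (-11.346223, 3.906818)
h = r sin θ − e = 3.906818 − 20 = -16.093182
x = r cos θ + √(L² − h²) = -11.346223 + 210.385383 = 199.039160
dx/dθ = −r sin θ − h·r cos θ/√(L² − h²) (θ in radians; h = -16.093182) = -4.774734

x = 199.0392, dx/dθ = -4.7747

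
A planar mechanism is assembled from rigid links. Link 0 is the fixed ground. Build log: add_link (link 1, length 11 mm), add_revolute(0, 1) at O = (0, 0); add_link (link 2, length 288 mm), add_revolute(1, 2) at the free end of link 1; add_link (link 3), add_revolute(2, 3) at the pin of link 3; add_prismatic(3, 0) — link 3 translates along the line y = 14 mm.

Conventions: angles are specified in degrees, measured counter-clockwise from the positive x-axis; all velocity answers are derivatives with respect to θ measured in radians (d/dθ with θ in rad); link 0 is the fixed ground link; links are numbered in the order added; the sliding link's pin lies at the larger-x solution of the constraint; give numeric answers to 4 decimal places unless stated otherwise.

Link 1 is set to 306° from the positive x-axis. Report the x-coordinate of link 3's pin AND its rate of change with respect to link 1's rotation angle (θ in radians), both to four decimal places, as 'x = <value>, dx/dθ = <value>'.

geometry: r = 11 mm, L = 288 mm, e = 14 mm
crank pin P = (r cos θ, r sin θ) = (6.465638, -8.899187)
h = r sin θ − e = -8.899187 − 14 = -22.899187
x = r cos θ + √(L² − h²) = 6.465638 + 287.088187 = 293.553825
dx/dθ = −r sin θ − h·r cos θ/√(L² − h²) (θ in radians; h = -22.899187) = 9.414909

x = 293.5538, dx/dθ = 9.4149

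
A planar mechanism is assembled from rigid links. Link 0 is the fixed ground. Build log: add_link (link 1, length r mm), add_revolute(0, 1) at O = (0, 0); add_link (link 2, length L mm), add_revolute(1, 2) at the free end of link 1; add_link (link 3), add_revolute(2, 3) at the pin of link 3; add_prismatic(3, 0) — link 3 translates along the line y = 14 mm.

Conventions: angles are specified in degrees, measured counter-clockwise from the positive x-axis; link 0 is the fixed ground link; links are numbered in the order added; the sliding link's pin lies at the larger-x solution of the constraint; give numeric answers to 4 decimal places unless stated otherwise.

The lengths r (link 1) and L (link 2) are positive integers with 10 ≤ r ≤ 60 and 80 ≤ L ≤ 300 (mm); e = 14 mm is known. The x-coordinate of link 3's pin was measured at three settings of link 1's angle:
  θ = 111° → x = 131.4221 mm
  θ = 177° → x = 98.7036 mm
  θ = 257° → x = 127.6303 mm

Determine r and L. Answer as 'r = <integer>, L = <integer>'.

constraint per measurement: (x − r cos θ)² + (r sin θ − e)² = L²
subtracting the θ₁ and θ₂ equations cancels the r² and L² terms:
r = (x₁² − x₂²) / (2[(x₁cos θ₁ + e sin θ₁) − (x₂cos θ₂ + e sin θ₂)]) = 58.9999 → r = 59
L² = (x₁ − r cos θ₁)² + (r sin θ₁ − e)² = 24963.9948 → L = 158.0000 → L = 158
check at θ₃=257°: x = 127.6303 (printed 127.6303) ✓

r = 59, L = 158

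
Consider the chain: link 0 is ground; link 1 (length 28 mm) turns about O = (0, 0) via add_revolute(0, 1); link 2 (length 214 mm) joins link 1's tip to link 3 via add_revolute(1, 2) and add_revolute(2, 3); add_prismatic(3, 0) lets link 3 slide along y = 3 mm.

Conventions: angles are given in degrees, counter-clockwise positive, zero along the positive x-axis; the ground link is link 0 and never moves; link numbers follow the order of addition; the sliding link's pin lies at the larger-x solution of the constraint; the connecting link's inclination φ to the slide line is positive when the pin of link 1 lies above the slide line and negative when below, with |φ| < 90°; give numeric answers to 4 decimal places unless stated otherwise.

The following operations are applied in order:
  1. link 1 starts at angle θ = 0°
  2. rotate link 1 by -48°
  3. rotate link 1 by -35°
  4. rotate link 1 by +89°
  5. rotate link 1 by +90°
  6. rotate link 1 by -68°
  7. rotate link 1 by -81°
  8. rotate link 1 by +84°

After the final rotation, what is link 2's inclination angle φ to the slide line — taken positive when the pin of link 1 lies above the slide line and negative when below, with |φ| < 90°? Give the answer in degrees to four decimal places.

geometry: r = 28 mm, L = 214 mm, e = 3 mm; θ starts at 0°
rotate link 1 by -48°: θ ← 0° -48° = -48°
rotate link 1 by -35°: θ ← -48° -35° = -83°
rotate link 1 by +89°: θ ← -83° +89° = 6°
rotate link 1 by +90°: θ ← 6° +90° = 96°
rotate link 1 by -68°: θ ← 96° -68° = 28°
rotate link 1 by -81°: θ ← 28° -81° = -53°
rotate link 1 by +84°: θ ← -53° +84° = 31°
h = r sin θ − e = 14.421066 − 3 = 11.421066
sin φ = h / L = 11.421066 / 214 = 0.05336947
φ = arcsin(0.05336947) = 3.059299°

3.0593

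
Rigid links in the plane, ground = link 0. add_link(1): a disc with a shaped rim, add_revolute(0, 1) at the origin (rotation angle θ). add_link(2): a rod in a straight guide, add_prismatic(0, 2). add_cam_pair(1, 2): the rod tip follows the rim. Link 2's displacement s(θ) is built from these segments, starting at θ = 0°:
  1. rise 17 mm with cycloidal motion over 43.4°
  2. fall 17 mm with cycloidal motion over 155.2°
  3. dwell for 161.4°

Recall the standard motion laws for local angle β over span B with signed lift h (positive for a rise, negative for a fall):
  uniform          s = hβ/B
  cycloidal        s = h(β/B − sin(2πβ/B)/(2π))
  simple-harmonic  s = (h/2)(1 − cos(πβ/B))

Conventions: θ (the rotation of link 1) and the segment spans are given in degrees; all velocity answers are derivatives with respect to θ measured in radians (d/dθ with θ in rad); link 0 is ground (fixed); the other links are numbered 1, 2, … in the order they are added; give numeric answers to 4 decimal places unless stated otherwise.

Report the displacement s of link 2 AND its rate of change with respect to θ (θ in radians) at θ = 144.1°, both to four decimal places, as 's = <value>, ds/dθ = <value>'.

segment 1 (0° to 43.4°, cycloidal, h = 17) is passed completely: s = 0.0000 + (17) = 17.0000
θ = 144.1° falls in segment 2 (43.4° to 198.6°, cycloidal, h = -17): β = 144.1 − 43.4 = 100.7°, B = 155.2°; Δs = -17·(0.6488 − sin(2π·0.6488)/(2π)) = -13.2075; s = 17.0000 − 13.2075 = 3.7925
velocity in seg [43.4°–198.6°] (cycloidal), θ in radians: β = 100.7° = 1.7575 rad, B = 155.2° = 2.7088 rad; ds/dθ = (h/B)(1 − cos(2πβ/B)) = ((-17)/2.7088)(1 − cos(2π·0.6488)) = -10.001771 mm/rad

s = 3.7925, ds/dθ = -10.0018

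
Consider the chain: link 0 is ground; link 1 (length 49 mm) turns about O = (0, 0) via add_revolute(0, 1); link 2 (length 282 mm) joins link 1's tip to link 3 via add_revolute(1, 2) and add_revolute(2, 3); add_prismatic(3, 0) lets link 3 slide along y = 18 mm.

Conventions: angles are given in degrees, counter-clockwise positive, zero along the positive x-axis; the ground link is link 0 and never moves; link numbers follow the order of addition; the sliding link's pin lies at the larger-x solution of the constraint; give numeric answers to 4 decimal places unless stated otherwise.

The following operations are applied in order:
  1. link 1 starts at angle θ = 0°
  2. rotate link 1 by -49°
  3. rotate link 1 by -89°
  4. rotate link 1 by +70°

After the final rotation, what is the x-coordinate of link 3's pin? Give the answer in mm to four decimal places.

geometry: r = 49 mm, L = 282 mm, e = 18 mm; θ starts at 0°
rotate link 1 by -49°: θ ← 0° -49° = -49°
rotate link 1 by -89°: θ ← -49° -89° = -138°
rotate link 1 by +70°: θ ← -138° +70° = -68°
crank pin P = (r cos θ, r sin θ) = (18.355723, -45.432009)
h = r sin θ − e = -45.432009 − 18 = -63.432009
x = r cos θ + √(L² − h²) = 18.355723 + 274.773325 = 293.129048

293.1290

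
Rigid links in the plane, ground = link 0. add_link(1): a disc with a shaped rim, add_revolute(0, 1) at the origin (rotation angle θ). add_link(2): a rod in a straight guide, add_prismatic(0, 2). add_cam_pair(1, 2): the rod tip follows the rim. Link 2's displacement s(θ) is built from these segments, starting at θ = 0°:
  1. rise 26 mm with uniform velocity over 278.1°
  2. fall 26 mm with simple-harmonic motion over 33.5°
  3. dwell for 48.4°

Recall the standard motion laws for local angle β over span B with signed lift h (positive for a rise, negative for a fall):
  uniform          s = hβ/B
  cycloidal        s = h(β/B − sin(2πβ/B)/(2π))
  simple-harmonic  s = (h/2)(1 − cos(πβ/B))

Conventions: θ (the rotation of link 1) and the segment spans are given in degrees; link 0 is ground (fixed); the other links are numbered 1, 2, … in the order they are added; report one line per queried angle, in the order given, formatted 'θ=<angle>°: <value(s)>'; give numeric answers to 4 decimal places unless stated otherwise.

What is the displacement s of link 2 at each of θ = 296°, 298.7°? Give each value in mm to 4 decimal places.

segment 1 (0° to 278.1°, uniform, h = 26) is passed completely: s = 0.0000 + (26) = 26.0000
θ = 296° falls in segment 2 (278.1° to 311.6°, simple-harmonic, h = -26): β = 296 − 278.1 = 17.9°, B = 33.5°; Δs = -26/2·(1 − cos(π·0.5343)) = -14.3993; s = 26.0000 − 14.3993 = 11.6007
θ = 298.7° falls in segment 2 (278.1° to 311.6°, simple-harmonic, h = -26): β = 298.7 − 278.1 = 20.6°, B = 33.5°; Δs = -26/2·(1 − cos(π·0.6149)) = -17.5923; s = 26.0000 − 17.5923 = 8.4077

θ=296°: 11.6007
θ=298.7°: 8.4077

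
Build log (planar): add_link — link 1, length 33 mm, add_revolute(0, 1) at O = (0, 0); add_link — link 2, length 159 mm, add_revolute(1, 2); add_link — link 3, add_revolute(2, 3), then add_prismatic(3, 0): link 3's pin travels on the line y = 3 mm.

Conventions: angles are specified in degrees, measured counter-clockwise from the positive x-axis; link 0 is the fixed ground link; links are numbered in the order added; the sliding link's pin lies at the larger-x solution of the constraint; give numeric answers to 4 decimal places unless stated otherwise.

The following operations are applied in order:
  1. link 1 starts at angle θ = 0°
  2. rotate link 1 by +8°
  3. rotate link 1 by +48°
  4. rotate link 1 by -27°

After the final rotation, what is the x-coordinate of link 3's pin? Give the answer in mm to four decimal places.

geometry: r = 33 mm, L = 159 mm, e = 3 mm; θ starts at 0°
rotate link 1 by +8°: θ ← 0° +8° = 8°
rotate link 1 by +48°: θ ← 8° +48° = 56°
rotate link 1 by -27°: θ ← 56° -27° = 29°
crank pin P = (r cos θ, r sin θ) = (28.862450, 15.998717)
h = r sin θ − e = 15.998717 − 3 = 12.998717
x = r cos θ + √(L² − h²) = 28.862450 + 158.467768 = 187.330218

187.3302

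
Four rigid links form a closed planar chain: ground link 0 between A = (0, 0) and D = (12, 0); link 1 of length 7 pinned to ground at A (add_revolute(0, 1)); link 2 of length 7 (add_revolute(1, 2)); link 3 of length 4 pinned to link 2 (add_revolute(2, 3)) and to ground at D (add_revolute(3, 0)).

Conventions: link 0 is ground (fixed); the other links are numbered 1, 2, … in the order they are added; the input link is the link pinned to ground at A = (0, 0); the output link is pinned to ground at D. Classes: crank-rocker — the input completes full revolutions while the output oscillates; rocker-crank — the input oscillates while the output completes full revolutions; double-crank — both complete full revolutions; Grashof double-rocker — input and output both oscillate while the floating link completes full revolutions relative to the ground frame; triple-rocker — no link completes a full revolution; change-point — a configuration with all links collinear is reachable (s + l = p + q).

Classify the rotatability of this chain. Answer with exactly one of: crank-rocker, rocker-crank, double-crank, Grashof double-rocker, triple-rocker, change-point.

lengths: ground=12, input=7, coupler=7, output=4
sorted: s=4 (shortest), l=12 (longest), p+q=14
s + l = 16 vs p + q = 14
s + l > p + q → non-Grashof → no link fully rotates → triple-rocker

triple-rocker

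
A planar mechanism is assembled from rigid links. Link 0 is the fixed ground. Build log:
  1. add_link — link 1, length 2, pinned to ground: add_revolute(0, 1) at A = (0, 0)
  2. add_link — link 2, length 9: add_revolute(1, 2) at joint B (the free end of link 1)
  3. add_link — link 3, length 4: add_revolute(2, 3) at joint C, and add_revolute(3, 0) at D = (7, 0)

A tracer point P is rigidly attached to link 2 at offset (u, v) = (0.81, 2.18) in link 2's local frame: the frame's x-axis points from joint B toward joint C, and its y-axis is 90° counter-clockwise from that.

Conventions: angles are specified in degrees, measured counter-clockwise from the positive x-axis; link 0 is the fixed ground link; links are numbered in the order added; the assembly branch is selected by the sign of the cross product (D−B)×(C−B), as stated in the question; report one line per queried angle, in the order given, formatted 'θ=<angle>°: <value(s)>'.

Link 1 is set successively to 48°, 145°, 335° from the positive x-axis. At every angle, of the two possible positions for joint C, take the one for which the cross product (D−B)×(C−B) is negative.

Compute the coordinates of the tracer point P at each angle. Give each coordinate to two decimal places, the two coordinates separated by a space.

A=(0,0), D=(7.00,0)
θ=48°: B = A + 2.00·(cos48°, sin48°) = (1.3383, 1.4863)
θ=48°: |BD| = 5.8536
θ=48°: circle(B,9.00) ∩ circle(D,4.00): a=8.4789, h=3.0178
θ=48°:   candidates: C₊=(10.3056,2.2523) cross=17.665; C₋=(8.7731,-3.5856) cross=-17.665
θ=48°:   branch - wants cross < 0 → take C=(8.7731,-3.5856) (cross=-17.665)
θ=48°: ex = (C−B)/|BC| = (0.8261,-0.5635); ey = (0.5635,0.8261)
θ=48°: P = B + 0.81·ex + 2.18·ey = (3.2359,2.8307)
θ=145°: B = A + 2.00·(cos145°, sin145°) = (-1.6383, 1.1472)
θ=145°: |BD| = 8.7141
θ=145°: circle(B,9.00) ∩ circle(D,4.00): a=8.0866, h=3.9505
θ=145°:   candidates: C₊=(6.8980,3.9987) cross=34.425; C₋=(5.8579,-3.8335) cross=-34.425
θ=145°:   branch - wants cross < 0 → take C=(5.8579,-3.8335) (cross=-34.425)
θ=145°: ex = (C−B)/|BC| = (0.8329,-0.5534); ey = (0.5534,0.8329)
θ=145°: P = B + 0.81·ex + 2.18·ey = (0.2428,2.5146)
θ=335°: B = A + 2.00·(cos335°, sin335°) = (1.8126, -0.8452)
θ=335°: |BD| = 5.2558
θ=335°: circle(B,9.00) ∩ circle(D,4.00): a=8.8115, h=1.8321
θ=335°:   candidates: C₊=(10.2148,2.3801) cross=9.629; C₋=(10.8041,-1.2364) cross=-9.629
θ=335°:   branch - wants cross < 0 → take C=(10.8041,-1.2364) (cross=-9.629)
θ=335°: ex = (C−B)/|BC| = (0.9991,-0.0435); ey = (0.0435,0.9991)
θ=335°: P = B + 0.81·ex + 2.18·ey = (2.7166,1.2975)

θ=48°: 3.24 2.83
θ=145°: 0.24 2.51
θ=335°: 2.72 1.30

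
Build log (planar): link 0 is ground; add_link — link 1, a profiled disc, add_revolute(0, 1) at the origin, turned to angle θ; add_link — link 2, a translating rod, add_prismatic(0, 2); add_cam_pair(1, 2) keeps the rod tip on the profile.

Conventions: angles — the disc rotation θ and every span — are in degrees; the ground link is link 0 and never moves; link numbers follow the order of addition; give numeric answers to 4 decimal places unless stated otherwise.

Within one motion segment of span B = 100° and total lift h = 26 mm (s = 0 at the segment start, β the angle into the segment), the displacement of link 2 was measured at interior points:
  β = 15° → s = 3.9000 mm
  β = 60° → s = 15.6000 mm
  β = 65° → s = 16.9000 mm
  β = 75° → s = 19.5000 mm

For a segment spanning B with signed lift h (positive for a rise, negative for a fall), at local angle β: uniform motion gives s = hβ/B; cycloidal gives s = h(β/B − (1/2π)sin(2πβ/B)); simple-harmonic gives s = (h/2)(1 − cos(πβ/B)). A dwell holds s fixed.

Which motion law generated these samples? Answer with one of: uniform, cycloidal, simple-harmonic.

candidates at β/B = r: uniform s = h·r (linear in β); cycloidal s = h·(r − sin(2πr)/(2π)); simple-harmonic s = (h/2)(1 − cos(πr))
β=15°: printed 3.9000 | uniform 3.9000, cycloidal 0.5523, simple-harmonic 1.4169
β=60°: printed 15.6000 | uniform 15.6000, cycloidal 18.0323, simple-harmonic 17.0172
β=65°: printed 16.9000 | uniform 16.9000, cycloidal 20.2477, simple-harmonic 18.9019
β=75°: printed 19.5000 | uniform 19.5000, cycloidal 23.6380, simple-harmonic 22.1924
only one law matches every sample → uniform

uniform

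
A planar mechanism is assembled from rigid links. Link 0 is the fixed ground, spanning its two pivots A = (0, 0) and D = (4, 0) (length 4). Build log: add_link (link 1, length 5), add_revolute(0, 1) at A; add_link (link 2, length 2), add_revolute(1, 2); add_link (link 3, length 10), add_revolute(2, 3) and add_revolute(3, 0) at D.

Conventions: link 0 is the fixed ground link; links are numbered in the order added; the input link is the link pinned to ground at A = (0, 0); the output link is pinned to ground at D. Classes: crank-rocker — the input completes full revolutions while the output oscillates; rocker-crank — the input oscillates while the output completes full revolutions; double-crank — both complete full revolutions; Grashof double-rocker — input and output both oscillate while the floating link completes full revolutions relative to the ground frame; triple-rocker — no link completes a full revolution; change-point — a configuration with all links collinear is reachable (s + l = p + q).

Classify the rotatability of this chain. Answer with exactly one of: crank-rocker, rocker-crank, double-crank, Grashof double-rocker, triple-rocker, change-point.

lengths: ground=4, input=5, coupler=2, output=10
sorted: s=2 (shortest), l=10 (longest), p+q=9
s + l = 12 vs p + q = 9
s + l > p + q → non-Grashof → no link fully rotates → triple-rocker

triple-rocker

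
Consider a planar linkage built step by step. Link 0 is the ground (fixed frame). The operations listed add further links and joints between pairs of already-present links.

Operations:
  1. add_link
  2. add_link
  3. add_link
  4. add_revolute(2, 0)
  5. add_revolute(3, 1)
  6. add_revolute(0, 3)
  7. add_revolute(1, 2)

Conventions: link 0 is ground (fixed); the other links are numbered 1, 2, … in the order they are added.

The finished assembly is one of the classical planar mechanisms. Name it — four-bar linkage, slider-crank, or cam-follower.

links: 4 (incl. ground); joints: 4 revolute, 0 prismatic, 0 higher (cam) pair, forming one closed loop
4 links in a single 4R loop → four-bar linkage

four-bar linkage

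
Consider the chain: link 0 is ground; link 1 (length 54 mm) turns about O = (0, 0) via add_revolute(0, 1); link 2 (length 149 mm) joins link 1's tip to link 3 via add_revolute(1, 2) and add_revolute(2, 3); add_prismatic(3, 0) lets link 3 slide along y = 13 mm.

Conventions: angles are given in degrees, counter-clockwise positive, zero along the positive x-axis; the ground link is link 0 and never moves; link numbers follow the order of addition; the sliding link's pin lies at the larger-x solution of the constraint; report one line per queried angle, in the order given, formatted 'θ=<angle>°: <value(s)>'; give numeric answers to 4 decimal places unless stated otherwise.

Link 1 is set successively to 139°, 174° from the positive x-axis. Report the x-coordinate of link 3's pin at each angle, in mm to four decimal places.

geometry: r = 54 mm, L = 149 mm, e = 13 mm
θ=139°: crank pin P = (r cos θ, r sin θ) = (-40.754317, 35.427188)
θ=139°: h = r sin θ − e = 35.427188 − 13 = 22.427188
θ=139°: x = r cos θ + √(L² − h²) = -40.754317 + 147.302482 = 106.548165
θ=174°: crank pin P = (r cos θ, r sin θ) = (-53.704182, 5.644537)
θ=174°: h = r sin θ − e = 5.644537 − 13 = -7.355463
θ=174°: x = r cos θ + √(L² − h²) = -53.704182 + 148.818336 = 95.114154

θ=139°: 106.5482
θ=174°: 95.1142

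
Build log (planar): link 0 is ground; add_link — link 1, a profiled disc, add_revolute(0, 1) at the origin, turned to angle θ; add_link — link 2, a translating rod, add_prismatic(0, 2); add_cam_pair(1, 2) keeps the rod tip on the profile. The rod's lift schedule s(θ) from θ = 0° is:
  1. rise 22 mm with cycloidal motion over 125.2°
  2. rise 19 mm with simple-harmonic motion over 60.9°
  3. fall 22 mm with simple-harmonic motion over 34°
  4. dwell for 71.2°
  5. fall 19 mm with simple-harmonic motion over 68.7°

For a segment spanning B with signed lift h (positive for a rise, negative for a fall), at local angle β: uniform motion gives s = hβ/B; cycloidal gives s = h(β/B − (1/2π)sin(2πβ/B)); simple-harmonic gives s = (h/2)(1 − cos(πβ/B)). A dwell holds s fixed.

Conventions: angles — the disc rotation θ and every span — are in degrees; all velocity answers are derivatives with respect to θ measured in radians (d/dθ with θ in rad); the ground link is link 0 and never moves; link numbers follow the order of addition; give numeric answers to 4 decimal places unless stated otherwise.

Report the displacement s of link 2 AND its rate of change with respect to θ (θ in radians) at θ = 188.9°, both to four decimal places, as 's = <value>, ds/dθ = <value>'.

seg 1 [0°–125.2°] cycloidal, h=22: full span → s += 22 → s = 22.0000
seg 2 [125.2°–186.1°] simple-harmonic, h=19: full span → s += 19 → s = 41.0000
seg 3 [186.1°–220.1°] simple-harmonic, h=-22: θ=188.9° here. β=2.8, B=34. -22/2·(1 − cos(π·0.0824)) = -0.3661 → s = 40.6339
velocity in seg [186.1°–220.1°] (simple-harmonic), θ in radians: β = 2.8° = 0.0489 rad, B = 34° = 0.5934 rad; ds/dθ = (πh/(2B)) sin(πβ/B) = (π·(-22)/(2·0.5934)) sin(π·0.0824) = -14.899079 mm/rad

s = 40.6339, ds/dθ = -14.8991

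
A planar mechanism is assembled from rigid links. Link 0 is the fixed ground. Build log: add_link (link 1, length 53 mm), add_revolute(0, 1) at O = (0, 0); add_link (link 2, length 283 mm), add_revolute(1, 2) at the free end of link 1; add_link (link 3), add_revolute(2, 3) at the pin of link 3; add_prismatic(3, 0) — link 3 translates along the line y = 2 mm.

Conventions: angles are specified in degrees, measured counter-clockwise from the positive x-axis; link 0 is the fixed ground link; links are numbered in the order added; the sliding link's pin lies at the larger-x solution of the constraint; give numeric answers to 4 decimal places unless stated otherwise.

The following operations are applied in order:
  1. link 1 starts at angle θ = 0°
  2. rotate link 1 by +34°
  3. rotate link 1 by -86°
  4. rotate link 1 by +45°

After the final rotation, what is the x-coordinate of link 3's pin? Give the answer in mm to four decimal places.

geometry: r = 53 mm, L = 283 mm, e = 2 mm; θ starts at 0°
rotate link 1 by +34°: θ ← 0° +34° = 34°
rotate link 1 by -86°: θ ← 34° -86° = -52°
rotate link 1 by +45°: θ ← -52° +45° = -7°
crank pin P = (r cos θ, r sin θ) = (52.604946, -6.459075)
h = r sin θ − e = -6.459075 − 2 = -8.459075
x = r cos θ + √(L² − h²) = 52.604946 + 282.873548 = 335.478494

335.4785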